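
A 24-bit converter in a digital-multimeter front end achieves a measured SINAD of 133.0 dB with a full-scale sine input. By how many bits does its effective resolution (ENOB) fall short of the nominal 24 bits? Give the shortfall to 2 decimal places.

2.20 bits

Effective bits = (133.0 − 1.76)/6.02 = 21.8007.
24 − 21.8007 = 2.20 bits below nominal.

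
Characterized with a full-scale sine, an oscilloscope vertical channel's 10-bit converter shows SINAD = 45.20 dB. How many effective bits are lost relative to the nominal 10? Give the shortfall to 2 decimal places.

2.78 bits

Effective bits = (45.20 − 1.76)/6.02 = 7.2159.
10 − 7.2159 = 2.78 bits below nominal.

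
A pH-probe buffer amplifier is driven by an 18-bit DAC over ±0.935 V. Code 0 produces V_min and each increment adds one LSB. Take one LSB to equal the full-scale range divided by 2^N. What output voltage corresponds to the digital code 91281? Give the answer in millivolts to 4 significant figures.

-283.8 mV

Full-scale range = 0.935 V − (-0.935 V) = 1.87 V. LSB = 1.87 V / 2^18.
V_out = V_min + code × LSB = -0.935 V + 91281 × 1.87 V / 262144
      = -0.935 + 0.651152 = -0.283848 V.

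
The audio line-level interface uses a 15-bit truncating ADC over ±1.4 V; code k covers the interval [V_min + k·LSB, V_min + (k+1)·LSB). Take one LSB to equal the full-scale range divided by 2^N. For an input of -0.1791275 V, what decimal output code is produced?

Span: 1.4 V − (-1.4 V) = 2.8 V. LSB = 2.8 V / 2^15 ≈ 85.45 µV.
V_in − V_min = -0.1791275 − (-1.4) = 1.2208725 V.
Divide by LSB: 1.2208725 × 32768/2.8 = 14287.6965.
Truncating gives code 14287.

14287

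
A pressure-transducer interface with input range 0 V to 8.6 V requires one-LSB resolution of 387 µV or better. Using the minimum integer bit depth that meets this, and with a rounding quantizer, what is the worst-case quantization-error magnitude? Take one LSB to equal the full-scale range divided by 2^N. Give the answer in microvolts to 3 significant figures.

Range is 8.6 V.
8.6 V / 387 µV = 22220. Since 2^14 = 16384 and 2^15 = 32768, N = 15.
LSB = 8.6 V ÷ 2^15 = 8.6/32768 V = 262.45 µV.
Max error for round-to-nearest is LSB/2 = 131 µV.

131 µV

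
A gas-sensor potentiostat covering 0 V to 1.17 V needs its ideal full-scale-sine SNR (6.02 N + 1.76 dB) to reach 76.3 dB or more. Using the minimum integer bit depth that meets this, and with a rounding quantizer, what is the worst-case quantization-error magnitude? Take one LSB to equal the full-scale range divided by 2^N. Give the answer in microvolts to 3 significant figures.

Span = 1.17 V.
6.02 N + 1.76 ≥ 76.3 gives N ≥ 12.382, so the minimum integer is 13.
LSB = 1.17 V ÷ 2^13 = 1.17/8192 V = 142.82 µV.
Half an LSB is 71.4 µV.

71.4 µV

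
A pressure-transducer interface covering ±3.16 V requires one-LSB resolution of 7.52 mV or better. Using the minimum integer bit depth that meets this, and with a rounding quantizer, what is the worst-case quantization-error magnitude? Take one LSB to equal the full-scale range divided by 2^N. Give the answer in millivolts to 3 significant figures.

Span: 3.16 V − (-3.16 V) = 6.32 V.
Required number of levels: 6.32/7.52 mV = 840.43; smallest N with 2^N ≥ that is 10.
Step size = 6.32/1024 V = 6.1719 mV.
Half an LSB is 3.09 mV.

3.09 mV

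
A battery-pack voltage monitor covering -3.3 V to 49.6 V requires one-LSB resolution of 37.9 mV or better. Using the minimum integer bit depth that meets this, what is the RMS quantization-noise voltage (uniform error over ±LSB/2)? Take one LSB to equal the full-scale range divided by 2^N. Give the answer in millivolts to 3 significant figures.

Full-scale range = 49.6 V − (-3.3 V) = 52.9 V.
Required number of levels: 52.9/37.9 mV = 1395.8; smallest N with 2^N ≥ that is 11.
Step size = 52.9/2048 V = 25.830 mV.
RMS noise = LSB/√12 = 7.46 mV.

7.46 mV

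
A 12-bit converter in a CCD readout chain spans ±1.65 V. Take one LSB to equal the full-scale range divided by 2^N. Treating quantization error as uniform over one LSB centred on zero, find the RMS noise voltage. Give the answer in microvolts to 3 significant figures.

233 µV

The full-scale span is 1.65 − (-1.65) = 3.3 V.
Step size = 3.3/4096 V = 0.80566 mV.
V_rms = LSB/√12 = 0.80566 mV / √12 = 233 µV.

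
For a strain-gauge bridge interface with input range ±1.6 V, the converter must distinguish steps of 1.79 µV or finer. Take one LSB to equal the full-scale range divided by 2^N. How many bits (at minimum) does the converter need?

Span: 1.6 V − (-1.6 V) = 3.2 V.
3.2 V / 1.79 µV = 1.788e6. Since 2^20 = 1048576 and 2^21 = 2097152, N = 21.

21 bits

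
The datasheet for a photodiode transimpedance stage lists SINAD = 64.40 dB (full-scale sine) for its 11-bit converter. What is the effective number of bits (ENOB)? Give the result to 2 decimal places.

(64.40 − 1.76) / 6.02 = 62.64/6.02 = 10.4053 effective bits.

10.41 bits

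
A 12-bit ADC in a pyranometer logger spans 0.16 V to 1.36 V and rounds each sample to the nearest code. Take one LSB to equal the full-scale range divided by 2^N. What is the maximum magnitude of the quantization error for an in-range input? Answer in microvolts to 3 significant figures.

Range = 1.36 − (0.16) = 1.2 V.
One LSB is 1.2 V / 4096 = 292.97 µV.
|e|_max = LSB/2 = 146 µV.

146 µV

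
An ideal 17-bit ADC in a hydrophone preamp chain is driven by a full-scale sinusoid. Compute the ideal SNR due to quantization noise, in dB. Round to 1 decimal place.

104.1 dB

SNR = 6.02·17 + 1.76 = 104.10 dB.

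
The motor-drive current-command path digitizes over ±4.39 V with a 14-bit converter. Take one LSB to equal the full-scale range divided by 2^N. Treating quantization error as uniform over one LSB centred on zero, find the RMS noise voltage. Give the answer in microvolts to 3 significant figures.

155 µV

The full-scale span is 4.39 − (-4.39) = 8.78 V.
LSB = 8.78 V / 2^14 = 0.53589 mV.
For a uniform distribution on [−LSB/2, +LSB/2], V_rms = LSB/√12 = 0.53589 mV/3.4641 = 155 µV.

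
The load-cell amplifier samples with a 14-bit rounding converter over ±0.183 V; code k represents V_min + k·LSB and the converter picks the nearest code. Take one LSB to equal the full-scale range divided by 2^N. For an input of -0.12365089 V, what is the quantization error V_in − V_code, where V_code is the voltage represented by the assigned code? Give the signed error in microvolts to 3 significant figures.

−5.26 µV

Range = 0.183 − (-0.183) = 0.366 V. LSB = 0.366 V / 2^14 ≈ 22.34 µV.
(-0.12365089 − (-0.183)) / LSB = 0.05934911 × 16384/0.366 = 2656.7645. Nearest integer: k = 2657.
V_code = -0.183 + (2657/16384) × 0.366 = -0.12364562988 V.
e = -0.12365089 − (-0.12364562988) = −5.26 µV.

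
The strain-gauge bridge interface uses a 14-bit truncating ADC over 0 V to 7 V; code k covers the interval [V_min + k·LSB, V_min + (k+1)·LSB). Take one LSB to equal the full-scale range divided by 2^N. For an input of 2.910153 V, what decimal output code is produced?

Full-scale range = 7 V. LSB = 7 V / 2^14 ≈ 427.2 µV.
(V_in − V_min) × 2^14/range = (2.910153 − (0)) × 16384/7 = 6811.421.
Floor → code = 6811.

6811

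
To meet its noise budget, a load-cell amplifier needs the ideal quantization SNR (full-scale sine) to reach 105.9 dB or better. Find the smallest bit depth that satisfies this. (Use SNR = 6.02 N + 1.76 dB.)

18 bits

Required N = ⌈(105.9 − 1.76)/6.02⌉ = ⌈17.299⌉ = 18.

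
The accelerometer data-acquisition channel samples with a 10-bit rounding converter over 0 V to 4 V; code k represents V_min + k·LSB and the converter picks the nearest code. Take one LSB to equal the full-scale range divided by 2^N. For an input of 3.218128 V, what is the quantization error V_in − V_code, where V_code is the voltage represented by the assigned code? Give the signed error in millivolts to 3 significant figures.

−0.622 mV

Span = 4 V. LSB = 4 V / 2^10 ≈ 3.906 mV.
Position in LSBs: (3.218128 − (0)) × 1024/4 = 823.8408; rounding gives k = 824.
Reconstructed level: 0 + 824 × 4/1024 V = 3.218750000 V.
e = 3.218128 − (3.218750000) = −0.622 mV.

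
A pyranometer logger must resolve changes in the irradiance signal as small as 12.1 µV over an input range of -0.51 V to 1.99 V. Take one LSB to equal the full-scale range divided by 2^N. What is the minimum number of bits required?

18 bits

Full-scale range = 1.99 V − (-0.51 V) = 2.5 V.
2.5 V / 12.1 µV = 206600. Since 2^17 = 131072 and 2^18 = 262144, N = 18.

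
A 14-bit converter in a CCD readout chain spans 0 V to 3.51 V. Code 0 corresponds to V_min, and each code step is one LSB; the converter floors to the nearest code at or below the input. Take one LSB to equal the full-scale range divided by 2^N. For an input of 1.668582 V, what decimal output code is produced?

Range is 3.51 V. LSB = 3.51 V / 2^14 ≈ 214.2 µV.
(V_in − V_min) × 2^14/range = (1.668582 − (0)) × 16384/3.51 = 7788.618.
Floor → code = 7788.

7788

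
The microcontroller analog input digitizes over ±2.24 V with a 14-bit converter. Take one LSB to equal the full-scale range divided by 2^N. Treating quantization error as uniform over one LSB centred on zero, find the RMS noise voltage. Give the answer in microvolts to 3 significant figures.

The full-scale span is 2.24 − (-2.24) = 4.48 V.
One LSB is 4.48 V / 16384 = 273.44 µV.
V_rms = LSB/√12 = 273.44 µV / √12 = 78.9 µV.

78.9 µV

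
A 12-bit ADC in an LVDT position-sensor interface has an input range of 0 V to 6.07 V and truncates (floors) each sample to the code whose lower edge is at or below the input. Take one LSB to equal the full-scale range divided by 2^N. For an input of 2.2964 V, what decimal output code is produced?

Range is 6.07 V. LSB = 6.07 V / 2^12 ≈ 1.482 mV.
V_in − V_min = 2.2964 − (0) = 2.2964 V.
Divide by LSB: 2.2964 × 4096/6.07 = 1549.5971.
Truncating gives code 1549.

1549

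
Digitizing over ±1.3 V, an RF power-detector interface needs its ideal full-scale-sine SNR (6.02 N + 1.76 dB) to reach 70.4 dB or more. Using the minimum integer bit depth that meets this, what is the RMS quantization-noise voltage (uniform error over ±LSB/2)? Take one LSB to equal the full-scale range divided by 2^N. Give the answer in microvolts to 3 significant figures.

Full-scale range = 1.3 V − (-1.3 V) = 2.6 V.
N ≥ (70.4 − 1.76)/6.02 = 11.402 → N_min = 12.
Step size = 2.6/4096 V = 0.63477 mV.
RMS noise = LSB/√12 = 183 µV.

183 µV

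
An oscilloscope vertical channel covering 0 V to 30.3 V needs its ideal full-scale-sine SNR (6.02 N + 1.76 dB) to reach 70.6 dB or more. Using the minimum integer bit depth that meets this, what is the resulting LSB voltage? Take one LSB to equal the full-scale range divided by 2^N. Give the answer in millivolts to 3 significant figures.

7.40 mV

Full-scale range = 30.3 V.
Solving 6.02 N ≥ 70.6 − 1.76: N ≥ 11.435. Round up → N = 12.
LSB = 30.3 V / 2^12 = 7.40 mV.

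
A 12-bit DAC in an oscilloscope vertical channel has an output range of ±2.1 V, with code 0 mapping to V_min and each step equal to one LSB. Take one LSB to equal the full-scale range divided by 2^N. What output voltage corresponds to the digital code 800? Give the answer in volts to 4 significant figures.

The full-scale span is 2.1 − (-2.1) = 4.2 V. LSB = 4.2 V / 2^12.
V_out = -2.1 + 800 × (4.2/4096) V
      = -2.1 + 0.820313 = -1.27969 V.

-1.280 V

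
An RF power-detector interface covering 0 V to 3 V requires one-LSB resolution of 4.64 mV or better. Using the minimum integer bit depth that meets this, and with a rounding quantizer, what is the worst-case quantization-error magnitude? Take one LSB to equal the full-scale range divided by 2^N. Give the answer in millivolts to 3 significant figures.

Span = 3 V.
Need 2^N ≥ 3 V / 4.64 mV = 646.6 → N_min = 10.
One LSB is 3 V / 1024 = 2.9297 mV.
Max error for round-to-nearest is LSB/2 = 1.46 mV.

1.46 mV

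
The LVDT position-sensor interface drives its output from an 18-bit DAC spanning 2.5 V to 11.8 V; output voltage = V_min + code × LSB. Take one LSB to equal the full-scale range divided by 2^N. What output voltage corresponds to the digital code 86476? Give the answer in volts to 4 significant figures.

5.568 V

The full-scale span is 11.8 − (2.5) = 9.3 V. LSB = 9.3 V / 2^18.
V_out = 2.5 + 86476 × (9.3/262144) V
      = 2.5 + 3.06788 = 5.56788 V.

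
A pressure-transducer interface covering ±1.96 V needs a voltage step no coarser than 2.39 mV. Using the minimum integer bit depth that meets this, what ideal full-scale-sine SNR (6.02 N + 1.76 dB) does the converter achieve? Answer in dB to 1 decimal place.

The full-scale span is 1.96 − (-1.96) = 3.92 V.
Need 2^N ≥ 3.92 V / 2.39 mV = 1640 → N_min = 11.
SNR = 6.02 × 11 + 1.76 = 67.98 dB.

68.0 dB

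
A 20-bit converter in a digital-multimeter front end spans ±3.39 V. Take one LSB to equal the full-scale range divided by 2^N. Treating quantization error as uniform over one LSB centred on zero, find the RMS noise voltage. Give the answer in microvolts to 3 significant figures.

1.87 µV

Span: 3.39 V − (-3.39 V) = 6.78 V.
LSB = 6.78 V / 2^20 = 6.4659 µV.
V_rms = LSB/√12 = 6.4659 µV / √12 = 1.87 µV.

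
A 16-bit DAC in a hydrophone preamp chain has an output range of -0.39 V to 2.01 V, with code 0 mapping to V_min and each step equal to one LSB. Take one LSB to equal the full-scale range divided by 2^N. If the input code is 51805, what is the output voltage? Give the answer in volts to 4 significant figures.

The full-scale span is 2.01 − (-0.39) = 2.4 V. LSB = 2.4 V / 2^16.
V_out = -0.39 + 51805 × (2.4/65536) V
      = -0.39 + 1.89716 = 1.50716 V.

1.507 V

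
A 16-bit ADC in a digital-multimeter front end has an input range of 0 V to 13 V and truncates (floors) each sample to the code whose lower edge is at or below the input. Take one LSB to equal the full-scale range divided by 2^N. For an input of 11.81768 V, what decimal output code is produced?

59575

Range is 13 V. LSB = 13 V / 2^16 ≈ 198.4 µV.
V_in − V_min = 11.81768 − (0) = 11.81768 V.
Divide by LSB: 11.81768 × 65536/13 = 59575.6520.
Truncating gives code 59575.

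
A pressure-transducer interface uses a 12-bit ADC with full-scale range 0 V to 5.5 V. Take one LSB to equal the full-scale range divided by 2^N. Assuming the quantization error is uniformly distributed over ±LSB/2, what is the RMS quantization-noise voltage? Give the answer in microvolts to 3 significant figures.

V_FS = 5.5 V.
Step size = 5.5/4096 V = 1.3428 mV.
V_rms = LSB/√12 = 1.3428 mV / √12 = 388 µV.

388 µV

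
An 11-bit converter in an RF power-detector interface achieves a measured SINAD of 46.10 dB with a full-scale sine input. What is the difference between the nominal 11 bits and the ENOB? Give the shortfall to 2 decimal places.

N_eff = (46.10 − 1.76)/6.02 = 7.3654 bits.
11 − 7.3654 = 3.63 bits below nominal.

3.63 bits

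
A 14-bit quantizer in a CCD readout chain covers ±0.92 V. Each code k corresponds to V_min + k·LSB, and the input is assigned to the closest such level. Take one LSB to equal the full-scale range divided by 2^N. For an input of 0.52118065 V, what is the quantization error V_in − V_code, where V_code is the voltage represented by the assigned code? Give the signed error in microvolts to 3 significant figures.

Span: 0.92 V − (-0.92 V) = 1.84 V. LSB = 1.84 V / 2^14 ≈ 112.3 µV.
(V_in − V_min)/LSB = (0.52118065 − (-0.92)) × 16384/1.84 = 12832.7738 → nearest code k = 12833.
V_code = -0.92 + (12833/16384) × 1.84 = 0.52120605469 V.
Error = V_in − V_code = 0.52118065 − (0.52120605469) = −25.4 µV.

−25.4 µV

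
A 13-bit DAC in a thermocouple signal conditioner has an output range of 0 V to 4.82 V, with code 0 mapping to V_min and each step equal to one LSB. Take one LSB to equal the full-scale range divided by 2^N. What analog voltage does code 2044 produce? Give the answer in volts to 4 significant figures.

Full-scale range = 4.82 V. LSB = 4.82 V / 2^13.
V_out = 0 + 2044 × (4.82/8192) V
      = 0 V + 1.20265 V = 1.20265 V.

1.203 V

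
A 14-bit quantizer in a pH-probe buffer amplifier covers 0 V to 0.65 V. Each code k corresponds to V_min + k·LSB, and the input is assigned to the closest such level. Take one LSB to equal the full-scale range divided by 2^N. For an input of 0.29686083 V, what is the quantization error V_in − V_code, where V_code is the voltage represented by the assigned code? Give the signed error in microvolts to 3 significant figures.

−11.1 µV

Full-scale range = 0.65 V. LSB = 0.65 V / 2^14 ≈ 39.67 µV.
(0.29686083 − (0)) / LSB = 0.29686083 × 16384/0.65 = 7482.7198. Nearest integer: k = 7483.
V_code = 0 + (7483/16384) × 0.65 = 0.29687194824 V.
e = 0.29686083 − (0.29687194824) = −11.1 µV.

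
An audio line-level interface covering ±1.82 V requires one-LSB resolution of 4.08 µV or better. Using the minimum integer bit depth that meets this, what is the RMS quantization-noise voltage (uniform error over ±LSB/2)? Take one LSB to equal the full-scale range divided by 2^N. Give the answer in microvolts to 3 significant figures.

1.00 µV

Span: 1.82 V − (-1.82 V) = 3.64 V.
3.64 V / 4.08 µV = 892200. Since 2^19 = 524288 and 2^20 = 1048576, N = 20.
Step size = 3.64/1048576 V = 3.4714 µV.
V_rms = LSB/√12 = 1.00 µV.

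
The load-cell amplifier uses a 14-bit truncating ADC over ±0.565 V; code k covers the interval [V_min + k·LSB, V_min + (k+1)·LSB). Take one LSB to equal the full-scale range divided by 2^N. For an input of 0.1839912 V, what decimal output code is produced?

Range = 0.565 − (-0.565) = 1.13 V. LSB = 1.13 V / 2^14 ≈ 68.97 µV.
code = ⌊(V_in − V_min)/LSB⌋ = ⌊(V_in − V_min) × 2^14 / range⌋
     = ⌊(0.1839912 − (-0.565)) × 16384 / 1.13⌋ = ⌊0.7489912 × 16384/1.13⌋
     = ⌊10859.710⌋ = 10859.

10859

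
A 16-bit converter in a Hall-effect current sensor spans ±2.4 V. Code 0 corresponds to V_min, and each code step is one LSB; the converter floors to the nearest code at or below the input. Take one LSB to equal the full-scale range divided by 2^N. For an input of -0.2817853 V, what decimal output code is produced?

28920

Full-scale range = 2.4 V − (-2.4 V) = 4.8 V. LSB = 4.8 V / 2^16 ≈ 73.24 µV.
(V_in − V_min) × 2^16/range = (-0.2817853 − (-2.4)) × 65536/4.8 = 28920.691.
Floor → code = 28920.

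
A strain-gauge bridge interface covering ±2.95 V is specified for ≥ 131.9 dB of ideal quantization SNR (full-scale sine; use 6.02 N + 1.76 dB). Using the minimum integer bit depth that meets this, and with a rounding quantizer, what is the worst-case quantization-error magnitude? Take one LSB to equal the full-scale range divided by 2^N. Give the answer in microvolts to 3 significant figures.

The full-scale span is 2.95 − (-2.95) = 5.9 V.
6.02 N + 1.76 ≥ 131.9 gives N ≥ 21.618, so the minimum integer is 22.
Step size = 5.9/4194304 V = 1.4067 µV.
|e|_max = LSB/2 = 0.703 µV.

0.703 µV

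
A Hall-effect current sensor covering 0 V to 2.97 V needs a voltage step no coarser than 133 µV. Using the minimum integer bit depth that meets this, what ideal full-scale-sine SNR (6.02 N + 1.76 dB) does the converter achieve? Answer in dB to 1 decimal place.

92.1 dB

V_FS = 2.97 V.
Need 2^N ≥ 2.97 V / 133 µV = 22330 → N_min = 15.
6.02(15) + 1.76 = 92.06 dB.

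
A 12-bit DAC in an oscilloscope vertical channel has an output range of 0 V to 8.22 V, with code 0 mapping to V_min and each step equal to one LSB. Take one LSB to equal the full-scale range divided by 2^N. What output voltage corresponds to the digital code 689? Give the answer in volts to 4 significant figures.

1.383 V

Range is 8.22 V. LSB = 8.22 V / 2^12.
V_out = V_min + code × LSB = 0 V + 689 × 8.22 V / 4096
      = 0 + 1.38271 = 1.38271 V.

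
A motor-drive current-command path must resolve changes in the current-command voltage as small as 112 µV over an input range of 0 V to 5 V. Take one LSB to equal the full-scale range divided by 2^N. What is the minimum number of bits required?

16 bits

V_FS = 5 V.
Need 2^N ≥ 5 V / 112 µV = 44640 → N_min = 16.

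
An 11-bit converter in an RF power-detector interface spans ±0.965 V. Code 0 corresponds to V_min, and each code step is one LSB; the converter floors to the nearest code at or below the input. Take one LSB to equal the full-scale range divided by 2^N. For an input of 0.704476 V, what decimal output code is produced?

1771

Span: 0.965 V − (-0.965 V) = 1.93 V. LSB = 1.93 V / 2^11 ≈ 0.9424 mV.
code = ⌊(V_in − V_min)/LSB⌋ = ⌊(V_in − V_min) × 2^11 / range⌋
     = ⌊(0.704476 − (-0.965)) × 2048 / 1.93⌋ = ⌊1.669476 × 2048/1.93⌋
     = ⌊1771.548⌋ = 1771.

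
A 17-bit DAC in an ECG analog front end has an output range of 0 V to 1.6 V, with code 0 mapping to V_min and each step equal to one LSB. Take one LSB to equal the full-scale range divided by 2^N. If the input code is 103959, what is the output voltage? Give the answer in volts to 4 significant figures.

1.269 V

Span = 1.6 V. LSB = 1.6 V / 2^17.
V_out = 0 + 103959 × (1.6/131072) V
      = 0 + 1.26903 = 1.26903 V.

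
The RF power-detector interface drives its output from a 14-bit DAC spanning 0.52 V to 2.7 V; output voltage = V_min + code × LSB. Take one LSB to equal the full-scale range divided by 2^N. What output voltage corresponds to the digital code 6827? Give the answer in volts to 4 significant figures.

1.428 V

Span: 2.7 V − (0.52 V) = 2.18 V. LSB = 2.18 V / 2^14.
V_out = 0.52 + 6827 × (2.18/16384) V
      = 0.52 + 0.908378 = 1.42838 V.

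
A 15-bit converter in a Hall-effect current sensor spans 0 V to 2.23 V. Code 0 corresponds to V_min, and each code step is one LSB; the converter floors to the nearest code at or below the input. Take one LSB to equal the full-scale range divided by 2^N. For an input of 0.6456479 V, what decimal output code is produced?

9487

Range is 2.23 V. LSB = 2.23 V / 2^15 ≈ 68.05 µV.
code = ⌊(V_in − V_min)/LSB⌋ = ⌊(V_in − V_min) × 2^15 / range⌋
     = ⌊(0.6456479 − (0)) × 32768 / 2.23⌋ = ⌊0.6456479 × 32768/2.23⌋
     = ⌊9487.260⌋ = 9487.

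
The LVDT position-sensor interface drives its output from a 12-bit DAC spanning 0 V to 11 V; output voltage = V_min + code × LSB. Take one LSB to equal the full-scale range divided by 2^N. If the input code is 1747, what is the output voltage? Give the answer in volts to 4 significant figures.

Full-scale range = 11 V. LSB = 11 V / 2^12.
V_out = V_min + code × LSB = 0 V + 1747 × 11 V / 4096
      = 0 + 4.69165 = 4.69165 V.

4.692 V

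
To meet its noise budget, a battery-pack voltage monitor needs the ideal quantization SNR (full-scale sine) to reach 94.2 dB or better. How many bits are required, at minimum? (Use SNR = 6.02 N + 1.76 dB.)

6.02 N + 1.76 ≥ 94.2 gives N ≥ 15.355, so the minimum integer is 16.

16 bits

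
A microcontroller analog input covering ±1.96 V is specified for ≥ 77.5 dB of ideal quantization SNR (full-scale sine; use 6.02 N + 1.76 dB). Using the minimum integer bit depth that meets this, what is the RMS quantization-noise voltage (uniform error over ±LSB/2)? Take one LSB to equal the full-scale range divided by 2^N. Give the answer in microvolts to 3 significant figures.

138 µV

The full-scale span is 1.96 − (-1.96) = 3.92 V.
Solving 6.02 N ≥ 77.5 − 1.76: N ≥ 12.581. Round up → N = 13.
LSB = 3.92 V / 2^13 = 478.52 µV.
RMS noise = LSB/√12 = 138 µV.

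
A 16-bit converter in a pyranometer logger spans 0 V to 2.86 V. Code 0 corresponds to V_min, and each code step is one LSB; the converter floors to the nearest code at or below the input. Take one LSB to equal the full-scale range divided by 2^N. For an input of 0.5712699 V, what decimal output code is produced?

13090

V_FS = 2.86 V. LSB = 2.86 V / 2^16 ≈ 43.64 µV.
V_in − V_min = 0.5712699 − (0) = 0.5712699 V.
Divide by LSB: 0.5712699 × 65536/2.86 = 13090.4700.
Truncating gives code 13090.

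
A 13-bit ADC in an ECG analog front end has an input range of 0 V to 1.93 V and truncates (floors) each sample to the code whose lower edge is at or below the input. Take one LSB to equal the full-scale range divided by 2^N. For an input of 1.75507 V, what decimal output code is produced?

Range is 1.93 V. LSB = 1.93 V / 2^13 ≈ 235.6 µV.
V_in − V_min = 1.75507 − (0) = 1.75507 V.
Divide by LSB: 1.75507 × 8192/1.93 = 7449.4992.
Truncating gives code 7449.

7449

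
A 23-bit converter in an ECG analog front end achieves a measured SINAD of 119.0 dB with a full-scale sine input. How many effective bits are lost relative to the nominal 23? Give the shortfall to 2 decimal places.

Effective bits = (119.0 − 1.76)/6.02 = 19.4751.
Lost resolution: 23 − 19.4751 = 3.5249 bits.

3.52 bits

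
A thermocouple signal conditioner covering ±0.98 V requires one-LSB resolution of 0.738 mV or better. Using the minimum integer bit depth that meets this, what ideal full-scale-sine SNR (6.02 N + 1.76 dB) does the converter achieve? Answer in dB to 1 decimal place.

Span: 0.98 V − (-0.98 V) = 1.96 V.
1.96 V / 0.738 mV = 2656. Since 2^11 = 2048 and 2^12 = 4096, N = 12.
SNR = 6.02 × 12 + 1.76 = 74.00 dB.

74.0 dB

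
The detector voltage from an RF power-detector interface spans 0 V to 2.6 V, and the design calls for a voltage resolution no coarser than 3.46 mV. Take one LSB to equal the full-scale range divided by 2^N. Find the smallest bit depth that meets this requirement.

10 bits

Span = 2.6 V.
Need 2^N ≥ 2.6 V / 3.46 mV = 751.4 → N_min = 10.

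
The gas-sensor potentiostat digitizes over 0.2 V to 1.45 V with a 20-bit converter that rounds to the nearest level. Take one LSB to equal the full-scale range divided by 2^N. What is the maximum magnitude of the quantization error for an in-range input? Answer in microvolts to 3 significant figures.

Full-scale range = 1.45 V − (0.2 V) = 1.25 V.
LSB = 1.25 V / 2^20 = 1.1921 µV.
A rounding quantizer has |error| ≤ LSB/2 = 0.596 µV.

0.596 µV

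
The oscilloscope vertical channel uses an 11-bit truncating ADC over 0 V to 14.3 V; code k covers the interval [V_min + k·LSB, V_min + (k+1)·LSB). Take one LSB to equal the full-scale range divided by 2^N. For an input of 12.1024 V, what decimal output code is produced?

1733

V_FS = 14.3 V. LSB = 14.3 V / 2^11 ≈ 6.982 mV.
(V_in − V_min) × 2^11/range = (12.1024 − (0)) × 2048/14.3 = 1733.267.
Floor → code = 1733.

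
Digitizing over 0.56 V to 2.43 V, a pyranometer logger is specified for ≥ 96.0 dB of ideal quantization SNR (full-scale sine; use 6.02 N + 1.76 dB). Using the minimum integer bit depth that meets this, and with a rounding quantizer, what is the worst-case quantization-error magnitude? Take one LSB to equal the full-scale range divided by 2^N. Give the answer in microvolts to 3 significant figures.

14.3 µV

The full-scale span is 2.43 − (0.56) = 1.87 V.
Required N = ⌈(96.0 − 1.76)/6.02⌉ = ⌈15.654⌉ = 16.
One LSB is 1.87 V / 65536 = 28.534 µV.
Max error for round-to-nearest is LSB/2 = 14.3 µV.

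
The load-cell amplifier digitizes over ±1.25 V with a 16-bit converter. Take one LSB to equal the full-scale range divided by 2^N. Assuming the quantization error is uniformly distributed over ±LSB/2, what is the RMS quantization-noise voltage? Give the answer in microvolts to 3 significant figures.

Full-scale range = 1.25 V − (-1.25 V) = 2.5 V.
Step size = 2.5/65536 V = 38.147 µV.
For a uniform distribution on [−LSB/2, +LSB/2], V_rms = LSB/√12 = 38.147 µV/3.4641 = 11.0 µV.

11.0 µV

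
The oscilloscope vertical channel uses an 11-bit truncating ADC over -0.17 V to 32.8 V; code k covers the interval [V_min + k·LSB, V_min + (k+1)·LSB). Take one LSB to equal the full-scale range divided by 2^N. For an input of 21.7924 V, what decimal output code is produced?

1364

Range = 32.8 − (-0.17) = 32.97 V. LSB = 32.97 V / 2^11 ≈ 16.10 mV.
V_in − V_min = 21.7924 − (-0.17) = 21.9624 V.
Divide by LSB: 21.9624 × 2048/32.97 = 1364.2401.
Truncating gives code 1364.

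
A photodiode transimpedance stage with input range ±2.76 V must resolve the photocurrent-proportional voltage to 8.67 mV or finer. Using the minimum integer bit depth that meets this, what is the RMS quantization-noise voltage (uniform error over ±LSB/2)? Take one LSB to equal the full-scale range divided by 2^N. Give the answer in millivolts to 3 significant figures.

1.56 mV

The full-scale span is 2.76 − (-2.76) = 5.52 V.
5.52 V / 8.67 mV = 636.7. Since 2^9 = 512 and 2^10 = 1024, N = 10.
One LSB is 5.52 V / 1024 = 5.3906 mV.
V_rms = LSB/√12 = 1.56 mV.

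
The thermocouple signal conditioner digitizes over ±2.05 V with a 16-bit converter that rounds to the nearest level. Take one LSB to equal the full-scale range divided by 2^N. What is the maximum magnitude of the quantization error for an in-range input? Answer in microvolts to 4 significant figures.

Range = 2.05 − (-2.05) = 4.1 V.
Step size = 4.1/65536 V = 62.5610 µV.
Worst-case error for round-to-nearest is half an LSB: 31.28 µV.

31.28 µV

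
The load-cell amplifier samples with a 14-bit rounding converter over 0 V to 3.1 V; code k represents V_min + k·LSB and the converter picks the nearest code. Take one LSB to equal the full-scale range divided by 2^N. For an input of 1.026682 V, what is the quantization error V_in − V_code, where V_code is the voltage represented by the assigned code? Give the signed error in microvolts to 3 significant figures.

V_FS = 3.1 V. LSB = 3.1 V / 2^14 ≈ 189.2 µV.
(V_in − V_min)/LSB = (1.026682 − (0)) × 16384/3.1 = 5426.1800 → nearest code k = 5426.
Reconstructed level: 0 + 5426 × 3.1/16384 V = 1.0266479492 V.
Error = V_in − V_code = 1.026682 − (1.0266479492) = +34.1 µV.

+34.1 µV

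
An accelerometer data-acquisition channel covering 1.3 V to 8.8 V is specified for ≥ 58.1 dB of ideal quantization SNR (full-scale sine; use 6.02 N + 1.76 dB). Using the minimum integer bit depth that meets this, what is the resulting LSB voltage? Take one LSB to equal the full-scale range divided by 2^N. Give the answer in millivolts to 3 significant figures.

7.32 mV

The full-scale span is 8.8 − (1.3) = 7.5 V.
Solving 6.02 N ≥ 58.1 − 1.76: N ≥ 9.359. Round up → N = 10.
One LSB is 7.5 V / 1024 = 7.32 mV.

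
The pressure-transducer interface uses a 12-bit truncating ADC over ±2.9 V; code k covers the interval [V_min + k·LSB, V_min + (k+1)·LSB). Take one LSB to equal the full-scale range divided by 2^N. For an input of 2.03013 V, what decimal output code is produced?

Range = 2.9 − (-2.9) = 5.8 V. LSB = 5.8 V / 2^12 ≈ 1.416 mV.
V_in − V_min = 2.03013 − (-2.9) = 4.93013 V.
Divide by LSB: 4.93013 × 4096/5.8 = 3481.6918.
Truncating gives code 3481.

3481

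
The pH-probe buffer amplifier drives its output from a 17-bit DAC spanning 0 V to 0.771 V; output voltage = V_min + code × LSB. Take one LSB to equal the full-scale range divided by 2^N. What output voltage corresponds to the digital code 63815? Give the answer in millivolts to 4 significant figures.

375.4 mV

Full-scale range = 0.771 V. LSB = 0.771 V / 2^17.
Output = V_min + (63815/131072) × range = 0 + 0.486870 × 0.771 V
      = 0 V + 0.375377 V = 0.375377 V.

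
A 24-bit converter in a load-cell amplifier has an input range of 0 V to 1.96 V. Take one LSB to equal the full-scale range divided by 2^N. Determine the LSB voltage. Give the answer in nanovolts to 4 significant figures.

Span = 1.96 V.
2^24 = 16777216 levels.
LSB = 1.96 V / 2^24 = 116.8 nV.

116.8 nV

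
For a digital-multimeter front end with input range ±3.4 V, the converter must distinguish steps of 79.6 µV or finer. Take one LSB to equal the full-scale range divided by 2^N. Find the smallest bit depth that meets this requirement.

17 bits

Span: 3.4 V − (-3.4 V) = 6.8 V.
Need 2^N ≥ 6.8 V / 79.6 µV = 85430 → N_min = 17.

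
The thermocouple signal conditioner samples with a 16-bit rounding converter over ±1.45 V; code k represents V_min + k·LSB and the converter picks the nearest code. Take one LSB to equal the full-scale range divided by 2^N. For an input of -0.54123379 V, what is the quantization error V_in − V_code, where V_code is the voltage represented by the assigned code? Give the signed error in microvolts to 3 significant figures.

−6.07 µV

The full-scale span is 1.45 − (-1.45) = 2.9 V. LSB = 2.9 V / 2^16 ≈ 44.25 µV.
Position in LSBs: (-0.54123379 − (-1.45)) × 65536/2.9 = 20536.8629; rounding gives k = 20537.
Reconstructed level: -1.45 + 20537 × 2.9/65536 V = -0.54122772217 V.
V_in − V_code = -0.54123379 − (-0.54122772217) = −6.07 µV.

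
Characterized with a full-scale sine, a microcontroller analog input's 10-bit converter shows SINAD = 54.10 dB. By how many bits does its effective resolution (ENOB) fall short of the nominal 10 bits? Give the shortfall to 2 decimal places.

ENOB = (SINAD − 1.76)/6.02 = (54.10 − 1.76)/6.02 = 8.6944 bits.
Lost resolution: 10 − 8.6944 = 1.3056 bits.

1.31 bits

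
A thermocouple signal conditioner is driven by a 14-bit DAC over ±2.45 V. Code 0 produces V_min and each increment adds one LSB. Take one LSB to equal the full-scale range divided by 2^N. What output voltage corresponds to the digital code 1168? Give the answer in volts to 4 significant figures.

-2.101 V

Range = 2.45 − (-2.45) = 4.9 V. LSB = 4.9 V / 2^14.
V_out = -2.45 + 1168 × (4.9/16384) V
      = -2.45 V + 0.349316 V = -2.10068 V.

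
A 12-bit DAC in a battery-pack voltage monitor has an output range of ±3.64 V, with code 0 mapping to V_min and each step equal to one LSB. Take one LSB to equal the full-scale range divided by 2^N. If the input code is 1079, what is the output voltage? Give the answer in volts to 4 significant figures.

-1.722 V

Span: 3.64 V − (-3.64 V) = 7.28 V. LSB = 7.28 V / 2^12.
V_out = V_min + code × LSB = -3.64 V + 1079 × 7.28 V / 4096
      = -3.64 + 1.91775 = -1.72225 V.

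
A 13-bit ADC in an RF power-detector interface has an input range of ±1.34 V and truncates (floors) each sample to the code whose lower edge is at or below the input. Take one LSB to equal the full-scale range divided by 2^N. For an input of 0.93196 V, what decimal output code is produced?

Full-scale range = 1.34 V − (-1.34 V) = 2.68 V. LSB = 2.68 V / 2^13 ≈ 327.1 µV.
V_in − V_min = 0.93196 − (-1.34) = 2.27196 V.
Divide by LSB: 2.27196 × 8192/2.68 = 6944.7374.
Truncating gives code 6944.

6944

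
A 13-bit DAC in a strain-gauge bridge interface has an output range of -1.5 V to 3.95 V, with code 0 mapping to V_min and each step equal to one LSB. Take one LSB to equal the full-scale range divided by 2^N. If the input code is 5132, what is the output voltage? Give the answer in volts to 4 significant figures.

Range = 3.95 − (-1.5) = 5.45 V. LSB = 5.45 V / 2^13.
V_out = V_min + code × LSB = -1.5 V + 5132 × 5.45 V / 8192
      = -1.5 V + 3.41423 V = 1.91423 V.

1.914 V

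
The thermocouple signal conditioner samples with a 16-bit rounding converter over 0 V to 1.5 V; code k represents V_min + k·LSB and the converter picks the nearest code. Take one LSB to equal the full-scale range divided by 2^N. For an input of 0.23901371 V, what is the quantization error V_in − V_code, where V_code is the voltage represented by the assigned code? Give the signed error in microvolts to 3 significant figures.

−7.59 µV

Span = 1.5 V. LSB = 1.5 V / 2^16 ≈ 22.89 µV.
Position in LSBs: (0.23901371 − (0)) × 65536/1.5 = 10442.6683; rounding gives k = 10443.
Reconstructed level: 0 + 10443 × 1.5/65536 V = 0.23902130127 V.
V_in − V_code = 0.23901371 − (0.23902130127) = −7.59 µV.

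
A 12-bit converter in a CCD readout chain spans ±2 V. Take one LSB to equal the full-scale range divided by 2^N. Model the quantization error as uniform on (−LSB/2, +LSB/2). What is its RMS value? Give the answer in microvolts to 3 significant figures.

282 µV

Range = 2 − (-2) = 4 V.
LSB = 4 V / 2^12 = 0.97656 mV.
σ_q = LSB/√12 = 0.97656 mV/3.4641 = 282 µV.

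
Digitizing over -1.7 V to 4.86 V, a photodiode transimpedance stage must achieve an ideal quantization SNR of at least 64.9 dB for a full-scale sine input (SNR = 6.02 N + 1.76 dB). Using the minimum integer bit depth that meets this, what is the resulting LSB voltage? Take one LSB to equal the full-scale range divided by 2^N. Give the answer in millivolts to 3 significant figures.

The full-scale span is 4.86 − (-1.7) = 6.56 V.
6.02 N + 1.76 ≥ 64.9 gives N ≥ 10.488, so the minimum integer is 11.
LSB = 6.56 V / 2^11 = 3.20 mV.

3.20 mV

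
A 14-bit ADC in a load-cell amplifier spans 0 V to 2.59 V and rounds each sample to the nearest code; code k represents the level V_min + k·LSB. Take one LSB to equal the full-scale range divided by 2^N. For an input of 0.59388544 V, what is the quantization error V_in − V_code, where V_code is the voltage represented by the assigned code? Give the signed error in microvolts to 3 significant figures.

Range is 2.59 V. LSB = 2.59 V / 2^14 ≈ 158.1 µV.
(V_in − V_min)/LSB = (0.59388544 − (0)) × 16384/2.59 = 3756.8413 → nearest code k = 3757.
V_code = 0 + (3757/16384) × 2.59 = 0.59391052246 V.
Error = V_in − V_code = 0.59388544 − (0.59391052246) = −25.1 µV.

−25.1 µV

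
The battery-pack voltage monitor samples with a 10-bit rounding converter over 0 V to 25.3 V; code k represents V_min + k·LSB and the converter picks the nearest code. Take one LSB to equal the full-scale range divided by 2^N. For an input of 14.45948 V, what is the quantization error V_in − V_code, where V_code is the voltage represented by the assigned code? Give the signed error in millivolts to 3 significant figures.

Full-scale range = 25.3 V. LSB = 25.3 V / 2^10 ≈ 24.71 mV.
Position in LSBs: (14.45948 − (0)) × 1024/25.3 = 585.2375; rounding gives k = 585.
V_code = 0 + (585/1024) × 25.3 = 14.45361328 V.
Error = V_in − V_code = 14.45948 − (14.45361328) = +5.87 mV.

+5.87 mV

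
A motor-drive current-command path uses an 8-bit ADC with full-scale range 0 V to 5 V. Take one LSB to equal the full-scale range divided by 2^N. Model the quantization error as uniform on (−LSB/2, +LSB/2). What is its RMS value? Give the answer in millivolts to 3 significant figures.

5.64 mV

Range is 5 V.
Step size = 5/256 V = 19.531 mV.
For a uniform distribution on [−LSB/2, +LSB/2], V_rms = LSB/√12 = 19.531 mV/3.4641 = 5.64 mV.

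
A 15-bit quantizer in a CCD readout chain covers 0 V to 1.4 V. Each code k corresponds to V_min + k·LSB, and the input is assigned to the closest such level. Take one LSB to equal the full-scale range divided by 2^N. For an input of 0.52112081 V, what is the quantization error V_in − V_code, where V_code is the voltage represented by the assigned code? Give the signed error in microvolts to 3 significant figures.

+8.75 µV

V_FS = 1.4 V. LSB = 1.4 V / 2^15 ≈ 42.72 µV.
Position in LSBs: (0.52112081 − (0)) × 32768/1.4 = 12197.2048; rounding gives k = 12197.
V_code = 0 + (12197/32768) × 1.4 = 0.52111206055 V.
Error = V_in − V_code = 0.52112081 − (0.52111206055) = +8.75 µV.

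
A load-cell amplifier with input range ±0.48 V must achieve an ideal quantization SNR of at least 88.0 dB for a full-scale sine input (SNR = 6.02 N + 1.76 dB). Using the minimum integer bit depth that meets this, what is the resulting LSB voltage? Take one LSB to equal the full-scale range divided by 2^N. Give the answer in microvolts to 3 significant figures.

Range = 0.48 − (-0.48) = 0.96 V.
Solving 6.02 N ≥ 88.0 − 1.76: N ≥ 14.326. Round up → N = 15.
LSB = 0.96 V / 2^15 = 29.3 µV.

29.3 µV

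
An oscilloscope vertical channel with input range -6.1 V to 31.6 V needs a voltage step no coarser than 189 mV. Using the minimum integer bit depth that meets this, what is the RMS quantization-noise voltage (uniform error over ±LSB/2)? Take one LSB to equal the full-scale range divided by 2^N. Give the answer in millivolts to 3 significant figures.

42.5 mV

The full-scale span is 31.6 − (-6.1) = 37.7 V.
Need 2^N ≥ 37.7 V / 189 mV = 199.5 → N_min = 8.
LSB = 37.7 V ÷ 2^8 = 37.7/256 V = 147.27 mV.
σ_q = LSB/√12 = 147.27 mV/3.4641 = 42.5 mV.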